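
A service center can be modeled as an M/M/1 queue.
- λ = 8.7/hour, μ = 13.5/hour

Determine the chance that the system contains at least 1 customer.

ρ = λ/μ = 8.7/13.5 = 0.6444
P(N ≥ n) = ρⁿ
P(N ≥ 1) = 0.6444^1
P(N ≥ 1) = 0.6444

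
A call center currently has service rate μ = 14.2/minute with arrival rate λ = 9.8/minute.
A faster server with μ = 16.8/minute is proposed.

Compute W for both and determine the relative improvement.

System 1: ρ₁ = 9.8/14.2 = 0.6901, W₁ = 1/(14.2-9.8) = 0.22727
System 2: ρ₂ = 9.8/16.8 = 0.5833, W₂ = 1/(16.8-9.8) = 0.14286
Improvement: (W₁-W₂)/W₁ = (0.22727-0.14286)/0.22727 = 37.14%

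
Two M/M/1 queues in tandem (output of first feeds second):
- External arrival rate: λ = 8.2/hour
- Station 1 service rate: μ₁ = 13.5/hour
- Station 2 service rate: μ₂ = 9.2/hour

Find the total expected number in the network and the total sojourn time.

By Jackson's theorem, each station behaves as independent M/M/1.
Station 1: ρ₁ = 8.2/13.5 = 0.6074, L₁ = ρ₁/(1-ρ₁) = λ/(μ₁-λ) = 8.2/5.30 = 1.5472
Station 2: ρ₂ = 8.2/9.2 = 0.8913, L₂ = ρ₂/(1-ρ₂) = λ/(μ₂-λ) = 8.2/1.00 = 8.2000
Total: L = L₁ + L₂ = 1.5472 + 8.2000 = 9.7472
W = L/λ = 9.7472/8.2 = 1.1887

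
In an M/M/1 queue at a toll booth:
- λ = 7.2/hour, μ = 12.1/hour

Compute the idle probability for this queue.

ρ = λ/μ = 7.2/12.1 = 0.5950
P(0) = 1 - ρ = 1 - 0.5950 = 0.4050
The server is idle 40.50% of the time.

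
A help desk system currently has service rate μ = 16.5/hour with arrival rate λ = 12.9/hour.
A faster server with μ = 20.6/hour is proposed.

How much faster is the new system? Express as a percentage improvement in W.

System 1: ρ₁ = 12.9/16.5 = 0.7818, W₁ = 1/(16.5-12.9) = 0.27778
System 2: ρ₂ = 12.9/20.6 = 0.6262, W₂ = 1/(20.6-12.9) = 0.12987
Improvement: (W₁-W₂)/W₁ = (0.27778-0.12987)/0.27778 = 53.25%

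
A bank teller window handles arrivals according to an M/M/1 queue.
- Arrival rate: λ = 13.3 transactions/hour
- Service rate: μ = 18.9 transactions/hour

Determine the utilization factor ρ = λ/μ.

Server utilization: ρ = λ/μ
ρ = 13.3/18.9 = 0.7037
The server is busy 70.37% of the time.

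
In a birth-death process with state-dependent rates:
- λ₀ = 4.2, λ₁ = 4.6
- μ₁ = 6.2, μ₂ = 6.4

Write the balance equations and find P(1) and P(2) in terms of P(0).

Balance equations:
State 0: λ₀P₀ = μ₁P₁ → P₁ = (λ₀/μ₁)P₀ = (4.2/6.2)P₀ = 0.6774P₀
State 1: P₂ = (λ₀λ₁)/(μ₁μ₂)P₀ = (4.2×4.6)/(6.2×6.4)P₀ = 0.4869P₀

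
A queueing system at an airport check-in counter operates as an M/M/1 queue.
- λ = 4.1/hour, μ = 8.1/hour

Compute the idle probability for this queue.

ρ = λ/μ = 4.1/8.1 = 0.5062
P(0) = 1 - ρ = 1 - 0.5062 = 0.4938
The server is idle 49.38% of the time.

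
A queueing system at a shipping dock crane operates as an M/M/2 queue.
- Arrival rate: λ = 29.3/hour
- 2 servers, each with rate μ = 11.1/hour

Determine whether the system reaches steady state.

Stability requires ρ = λ/(cμ) < 1
ρ = 29.3/(2 × 11.1) = 29.3/22.20 = 1.3198
Since 1.3198 ≥ 1, the system is UNSTABLE.
Need c > λ/μ = 29.3/11.1 = 2.64.
Minimum servers needed: c = 3.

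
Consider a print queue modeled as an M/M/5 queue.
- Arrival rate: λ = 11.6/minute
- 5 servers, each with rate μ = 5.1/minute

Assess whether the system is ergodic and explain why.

Stability requires ρ = λ/(cμ) < 1
ρ = 11.6/(5 × 5.1) = 11.6/25.50 = 0.4549
Since 0.4549 < 1, the system is STABLE.
The servers are busy 45.49% of the time.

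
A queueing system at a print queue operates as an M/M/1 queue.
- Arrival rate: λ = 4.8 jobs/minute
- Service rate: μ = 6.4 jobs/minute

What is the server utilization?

Server utilization: ρ = λ/μ
ρ = 4.8/6.4 = 0.7500
The server is busy 75.00% of the time.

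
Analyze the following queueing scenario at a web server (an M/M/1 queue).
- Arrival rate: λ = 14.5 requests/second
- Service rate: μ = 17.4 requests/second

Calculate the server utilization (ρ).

Server utilization: ρ = λ/μ
ρ = 14.5/17.4 = 0.8333
The server is busy 83.33% of the time.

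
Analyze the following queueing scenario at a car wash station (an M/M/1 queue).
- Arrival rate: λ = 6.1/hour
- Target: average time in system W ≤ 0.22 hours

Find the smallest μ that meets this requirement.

For M/M/1: W = 1/(μ-λ)
Need W ≤ 0.22, so 1/(μ-λ) ≤ 0.22
μ - λ ≥ 1/0.22 = 4.5455
μ ≥ 6.1 + 4.5455 = 10.6455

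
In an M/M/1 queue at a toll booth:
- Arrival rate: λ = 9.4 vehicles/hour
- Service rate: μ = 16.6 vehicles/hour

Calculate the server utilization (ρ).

Server utilization: ρ = λ/μ
ρ = 9.4/16.6 = 0.5663
The server is busy 56.63% of the time.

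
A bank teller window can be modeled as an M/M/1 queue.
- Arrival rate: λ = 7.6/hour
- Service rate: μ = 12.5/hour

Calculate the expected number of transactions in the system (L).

ρ = λ/μ = 7.6/12.5 = 0.6080
For M/M/1: L = λ/(μ-λ)
L = 7.6/(12.5-7.6) = 7.6/4.90
L = 1.5510 transactions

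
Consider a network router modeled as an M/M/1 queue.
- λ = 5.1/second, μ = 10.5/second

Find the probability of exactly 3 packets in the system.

ρ = λ/μ = 5.1/10.5 = 0.4857
P(n) = (1-ρ)ρⁿ
P(3) = (1-0.4857) × 0.4857^3
P(3) = 0.51430 × 0.11458
P(3) = 0.05893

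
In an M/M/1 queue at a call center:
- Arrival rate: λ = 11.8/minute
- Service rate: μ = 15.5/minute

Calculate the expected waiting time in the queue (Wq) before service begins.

First, compute utilization: ρ = λ/μ = 11.8/15.5 = 0.7613
For M/M/1: Wq = λ/(μ(μ-λ))
Wq = 11.8/(15.5 × (15.5-11.8))
Wq = 11.8/(15.5 × 3.70)
Wq = 0.2058 minutes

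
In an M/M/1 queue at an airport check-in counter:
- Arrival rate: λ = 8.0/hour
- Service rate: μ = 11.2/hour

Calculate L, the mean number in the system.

ρ = λ/μ = 8.0/11.2 = 0.7143
For M/M/1: L = λ/(μ-λ)
L = 8.0/(11.2-8.0) = 8.0/3.20
L = 2.5000 passengers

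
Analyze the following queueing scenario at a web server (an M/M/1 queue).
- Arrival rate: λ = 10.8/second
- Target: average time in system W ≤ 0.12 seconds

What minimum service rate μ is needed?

For M/M/1: W = 1/(μ-λ)
Need W ≤ 0.12, so 1/(μ-λ) ≤ 0.12
μ - λ ≥ 1/0.12 = 8.3333
μ ≥ 10.8 + 8.3333 = 19.1333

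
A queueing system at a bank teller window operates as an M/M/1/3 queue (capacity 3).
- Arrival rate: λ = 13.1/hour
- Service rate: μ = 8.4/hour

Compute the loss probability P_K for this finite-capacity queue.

ρ = λ/μ = 13.1/8.4 = 1.5595
P₀ = (1-ρ)/(1-ρ^(K+1)) = (1-1.5595)/(1-1.5595^4) = -0.5595/-4.9148 = 0.1138
P_K = P₀×ρ^K = 0.11384 × 1.5595^3 = 0.11384 × 3.7928 = 0.4318
Blocking probability = 43.18%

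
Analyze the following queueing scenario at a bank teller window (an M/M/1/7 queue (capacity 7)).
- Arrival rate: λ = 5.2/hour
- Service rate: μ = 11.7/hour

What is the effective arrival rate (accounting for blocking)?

ρ = λ/μ = 5.2/11.7 = 0.44444
P₀ = (1-ρ)/(1-ρ^(K+1)) = (1-0.44444)/(1-0.44444^8) = 0.5556/0.9985 = 0.5564
P_K = P₀×ρ^K = 0.5564 × 0.44444^7 = 0.5564 × 0.003425 = 0.001906
λ_eff = λ(1-P_K) = 5.2 × (1 - 0.001906) = 5.2 × 0.9981 = 5.1901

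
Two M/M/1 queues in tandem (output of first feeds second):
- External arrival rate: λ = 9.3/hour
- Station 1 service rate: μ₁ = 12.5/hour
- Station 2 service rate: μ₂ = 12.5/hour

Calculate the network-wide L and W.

By Jackson's theorem, each station behaves as independent M/M/1.
Station 1: ρ₁ = 9.3/12.5 = 0.7440, L₁ = ρ₁/(1-ρ₁) = λ/(μ₁-λ) = 9.3/3.20 = 2.90625
Station 2: ρ₂ = 9.3/12.5 = 0.7440, L₂ = ρ₂/(1-ρ₂) = λ/(μ₂-λ) = 9.3/3.20 = 2.90625
Total: L = L₁ + L₂ = 2.90625 + 2.90625 = 5.8125
W = L/λ = 5.8125/9.3 = 0.6250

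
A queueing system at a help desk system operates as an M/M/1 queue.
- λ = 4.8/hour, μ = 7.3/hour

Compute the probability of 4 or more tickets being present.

ρ = λ/μ = 4.8/7.3 = 0.6575
P(N ≥ n) = ρⁿ
P(N ≥ 4) = 0.6575^4
P(N ≥ 4) = 0.1869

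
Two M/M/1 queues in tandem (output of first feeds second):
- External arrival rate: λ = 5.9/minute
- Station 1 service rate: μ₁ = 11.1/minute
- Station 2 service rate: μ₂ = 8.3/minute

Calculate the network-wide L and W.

By Jackson's theorem, each station behaves as independent M/M/1.
Station 1: ρ₁ = 5.9/11.1 = 0.5315, L₁ = ρ₁/(1-ρ₁) = λ/(μ₁-λ) = 5.9/5.20 = 1.1346
Station 2: ρ₂ = 5.9/8.3 = 0.7108, L₂ = ρ₂/(1-ρ₂) = λ/(μ₂-λ) = 5.9/2.40 = 2.4583
Total: L = L₁ + L₂ = 1.1346 + 2.4583 = 3.5929
W = L/λ = 3.5929/5.9 = 0.6090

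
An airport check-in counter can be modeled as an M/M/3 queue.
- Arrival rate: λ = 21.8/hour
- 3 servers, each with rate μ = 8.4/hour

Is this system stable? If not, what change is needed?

Stability requires ρ = λ/(cμ) < 1
ρ = 21.8/(3 × 8.4) = 21.8/25.20 = 0.8651
Since 0.8651 < 1, the system is STABLE.
The servers are busy 86.51% of the time.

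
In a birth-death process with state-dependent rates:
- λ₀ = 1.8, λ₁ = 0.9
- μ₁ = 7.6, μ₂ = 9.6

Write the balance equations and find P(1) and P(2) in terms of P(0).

Balance equations:
State 0: λ₀P₀ = μ₁P₁ → P₁ = (λ₀/μ₁)P₀ = (1.8/7.6)P₀ = 0.2368P₀
State 1: P₂ = (λ₀λ₁)/(μ₁μ₂)P₀ = (1.8×0.9)/(7.6×9.6)P₀ = 0.02220P₀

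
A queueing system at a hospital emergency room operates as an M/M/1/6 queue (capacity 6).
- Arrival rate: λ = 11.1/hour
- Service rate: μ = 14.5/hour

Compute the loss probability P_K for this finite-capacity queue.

ρ = λ/μ = 11.1/14.5 = 0.76552
P₀ = (1-ρ)/(1-ρ^(K+1)) = (1-0.76552)/(1-0.76552^7) = 0.2345/0.8459 = 0.2772
P_K = P₀×ρ^K = 0.27718 × 0.76552^6 = 0.27718 × 0.20125 = 0.05578
Blocking probability = 5.58%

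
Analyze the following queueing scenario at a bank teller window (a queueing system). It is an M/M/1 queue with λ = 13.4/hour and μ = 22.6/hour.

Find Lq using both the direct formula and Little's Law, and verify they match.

Method 1 (direct): Lq = λ²/(μ(μ-λ)) = 179.56/(22.6 × 9.20) = 0.8636

Method 2 (Little's Law):
W = 1/(μ-λ) = 1/9.20 = 0.1087
Wq = W - 1/μ = 0.1087 - 0.04425 = 0.06445
Lq = λWq = 13.4 × 0.06445 = 0.8636 ✔ (matches Method 1)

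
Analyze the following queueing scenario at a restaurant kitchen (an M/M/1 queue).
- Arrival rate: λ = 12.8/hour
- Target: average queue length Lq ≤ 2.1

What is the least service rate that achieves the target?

For M/M/1: Lq = λ²/(μ(μ-λ))
Need Lq ≤ 2.1, i.e. μ(μ-λ) ≥ λ²/2.1
μ² - 12.8μ - 163.84/2.1 ≥ 0  →  μ² - 12.8μ - 78.019048 ≥ 0
Quadratic formula (positive root): μ = [λ + √(λ² + 4×78.019048)]/2
Discriminant: 163.84 + 4×78.019048 = 475.91619, √475.91619 = 21.815503
μ ≥ (12.8 + 21.815503)/2 = 17.3078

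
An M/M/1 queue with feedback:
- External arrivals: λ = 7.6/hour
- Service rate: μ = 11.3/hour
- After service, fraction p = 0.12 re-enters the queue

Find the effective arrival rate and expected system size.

Effective arrival rate: λ_eff = λ/(1-p) = 7.6/(1-0.12) = 7.6/0.88 = 8.6364
ρ = λ_eff/μ = 8.6364/11.3 = 0.76428
L = ρ/(1-ρ) = 0.76428/(1-0.76428) = 3.2423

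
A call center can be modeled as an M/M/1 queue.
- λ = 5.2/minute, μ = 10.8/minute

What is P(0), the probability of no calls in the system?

ρ = λ/μ = 5.2/10.8 = 0.4815
P(0) = 1 - ρ = 1 - 0.4815 = 0.5185
The server is idle 51.85% of the time.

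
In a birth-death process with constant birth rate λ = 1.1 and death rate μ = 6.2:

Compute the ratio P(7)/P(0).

For constant rates: P(n)/P(0) = (λ/μ)^n
P(7)/P(0) = (1.1/6.2)^7 = 0.17742^7 = 0.000005534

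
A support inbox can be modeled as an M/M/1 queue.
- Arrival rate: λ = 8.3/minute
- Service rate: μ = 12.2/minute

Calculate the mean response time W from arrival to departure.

First, compute utilization: ρ = λ/μ = 8.3/12.2 = 0.6803
For M/M/1: W = 1/(μ-λ)
W = 1/(12.2-8.3) = 1/3.90
W = 0.2564 minutes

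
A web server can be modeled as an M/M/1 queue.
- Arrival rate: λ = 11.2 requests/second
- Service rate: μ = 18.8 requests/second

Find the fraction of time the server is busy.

Server utilization: ρ = λ/μ
ρ = 11.2/18.8 = 0.5957
The server is busy 59.57% of the time.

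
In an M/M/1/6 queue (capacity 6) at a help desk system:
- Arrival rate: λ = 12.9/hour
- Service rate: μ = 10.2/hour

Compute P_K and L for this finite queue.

ρ = λ/μ = 12.9/10.2 = 1.2647
P₀ = (1-ρ)/(1-ρ^(K+1)) = (1-1.2647)/(1-1.2647^7) = -0.2647/-4.1750 = 0.06340
P_K = P₀×ρ^K = 0.06340 × 1.2647^6 = 0.06340 × 4.0919 = 0.2594
Blocking probability P_6 = 0.2594 (25.94%)
L = ρ[1 - (K+1)ρ^K + Kρ^(K+1)] / [(1-ρ)(1-ρ^(K+1))]
L = 1.2647 × (1 - 7×4.09190 + 6×5.17503) / ((1 - 1.2647) × (1 - 5.17503)) = 3.8988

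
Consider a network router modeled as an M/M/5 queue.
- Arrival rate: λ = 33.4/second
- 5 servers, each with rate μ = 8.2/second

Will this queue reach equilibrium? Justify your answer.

Stability requires ρ = λ/(cμ) < 1
ρ = 33.4/(5 × 8.2) = 33.4/41.00 = 0.8146
Since 0.8146 < 1, the system is STABLE.
The servers are busy 81.46% of the time.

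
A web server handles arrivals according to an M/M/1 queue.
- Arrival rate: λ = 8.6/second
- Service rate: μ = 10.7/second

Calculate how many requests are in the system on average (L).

ρ = λ/μ = 8.6/10.7 = 0.8037
For M/M/1: L = λ/(μ-λ)
L = 8.6/(10.7-8.6) = 8.6/2.10
L = 4.0952 requests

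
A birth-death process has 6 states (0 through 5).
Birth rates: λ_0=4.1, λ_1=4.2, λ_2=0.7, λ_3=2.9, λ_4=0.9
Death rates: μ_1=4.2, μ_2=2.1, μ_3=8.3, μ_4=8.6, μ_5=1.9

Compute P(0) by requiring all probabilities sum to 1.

Ratios P(n)/P(0) = (λ₀···λₙ₋₁)/(μ₁···μₙ):
P(1)/P(0) = (4.1)/(4.2) = 0.9762
P(2)/P(0) = (4.1×4.2)/(4.2×2.1) = 1.9524
P(3)/P(0) = (4.1×4.2×0.7)/(4.2×2.1×8.3) = 0.1647
P(4)/P(0) = (4.1×4.2×0.7×2.9)/(4.2×2.1×8.3×8.6) = 0.05552
P(5)/P(0) = (4.1×4.2×0.7×2.9×0.9)/(4.2×2.1×8.3×8.6×1.9) = 0.02630

Normalization: ∑ P(n) = 1
P(0) × (1.0000 + 0.9762 + 1.9524 + 0.1647 + 0.05552 + 0.02630) = 1
P(0) × 4.1751 = 1
P(0) = 1/4.1751 = 0.2395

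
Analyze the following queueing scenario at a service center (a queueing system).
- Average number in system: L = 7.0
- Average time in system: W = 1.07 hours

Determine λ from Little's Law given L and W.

Little's Law: L = λW, so λ = L/W
λ = 7.0/1.07 = 6.5421 customers/hour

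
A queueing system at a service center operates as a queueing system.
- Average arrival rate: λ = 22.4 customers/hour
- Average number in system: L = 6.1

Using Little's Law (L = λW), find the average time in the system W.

Little's Law: L = λW, so W = L/λ
W = 6.1/22.4 = 0.2723 hours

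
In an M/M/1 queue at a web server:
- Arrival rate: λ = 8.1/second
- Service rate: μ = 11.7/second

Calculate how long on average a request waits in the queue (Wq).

First, compute utilization: ρ = λ/μ = 8.1/11.7 = 0.6923
For M/M/1: Wq = λ/(μ(μ-λ))
Wq = 8.1/(11.7 × (11.7-8.1))
Wq = 8.1/(11.7 × 3.60)
Wq = 0.1923 seconds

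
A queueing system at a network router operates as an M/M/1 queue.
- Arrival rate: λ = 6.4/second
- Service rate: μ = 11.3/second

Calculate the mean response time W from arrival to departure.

First, compute utilization: ρ = λ/μ = 6.4/11.3 = 0.5664
For M/M/1: W = 1/(μ-λ)
W = 1/(11.3-6.4) = 1/4.90
W = 0.2041 seconds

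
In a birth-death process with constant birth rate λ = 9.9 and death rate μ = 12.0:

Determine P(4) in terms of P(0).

For constant rates: P(n)/P(0) = (λ/μ)^n
P(4)/P(0) = (9.9/12.0)^4 = 0.8250^4 = 0.4633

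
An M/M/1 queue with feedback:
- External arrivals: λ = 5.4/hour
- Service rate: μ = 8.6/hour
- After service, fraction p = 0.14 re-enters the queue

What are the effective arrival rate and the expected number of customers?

Effective arrival rate: λ_eff = λ/(1-p) = 5.4/(1-0.14) = 5.4/0.86 = 6.27907
ρ = λ_eff/μ = 6.27907/8.6 = 0.73012
L = ρ/(1-ρ) = 0.73012/(1-0.73012) = 2.7054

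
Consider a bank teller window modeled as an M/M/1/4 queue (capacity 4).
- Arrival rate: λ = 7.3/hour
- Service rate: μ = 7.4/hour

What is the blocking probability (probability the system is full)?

ρ = λ/μ = 7.3/7.4 = 0.9865
P₀ = (1-ρ)/(1-ρ^(K+1)) = (1-0.9865)/(1-0.9865^5) = 0.01350/0.06570 = 0.2055
P_K = P₀×ρ^K = 0.2055 × 0.9865^4 = 0.2055 × 0.9471 = 0.1946
Blocking probability = 19.46%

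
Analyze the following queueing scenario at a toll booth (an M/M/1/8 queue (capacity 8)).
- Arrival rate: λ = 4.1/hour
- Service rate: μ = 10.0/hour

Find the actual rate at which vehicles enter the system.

ρ = λ/μ = 4.1/10.0 = 0.4100
P₀ = (1-ρ)/(1-ρ^(K+1)) = (1-0.4100)/(1-0.4100^9) = 0.5900/0.9997 = 0.5902
P_K = P₀×ρ^K = 0.5902 × 0.4100^8 = 0.5902 × 0.0007985 = 0.0004713
λ_eff = λ(1-P_K) = 4.1 × (1 - 0.0004713) = 4.1 × 0.99953 = 4.0981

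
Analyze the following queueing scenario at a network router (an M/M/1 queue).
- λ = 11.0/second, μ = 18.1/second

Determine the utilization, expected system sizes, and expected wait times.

Step 1: ρ = λ/μ = 11.0/18.1 = 0.6077
Step 2: L = λ/(μ-λ) = 11.0/7.10 = 1.5493
Step 3: Lq = λ²/(μ(μ-λ)) = 121.00/(18.1×7.10) = 0.9416
Step 4: W = 1/(μ-λ) = 1/7.10 = 0.140845
Step 5: Wq = λ/(μ(μ-λ)) = 11.0/(18.1×7.10) = 0.08560
Step 6: P(0) = 1-ρ = 0.3923
Verify: L = λW = 11.0×0.140845 = 1.5493 ✔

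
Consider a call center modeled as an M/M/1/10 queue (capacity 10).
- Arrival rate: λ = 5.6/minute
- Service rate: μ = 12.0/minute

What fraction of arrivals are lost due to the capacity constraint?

ρ = λ/μ = 5.6/12.0 = 0.46667
P₀ = (1-ρ)/(1-ρ^(K+1)) = (1-0.46667)/(1-0.46667^11) = 0.53333/0.99977 = 0.5335
P_K = P₀×ρ^K = 0.53345 × 0.46667^10 = 0.53345 × 0.00048989 = 0.0002613
Blocking probability = 0.02613%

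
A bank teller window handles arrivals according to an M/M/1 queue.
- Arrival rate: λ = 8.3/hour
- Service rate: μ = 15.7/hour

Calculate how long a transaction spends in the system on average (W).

First, compute utilization: ρ = λ/μ = 8.3/15.7 = 0.5287
For M/M/1: W = 1/(μ-λ)
W = 1/(15.7-8.3) = 1/7.40
W = 0.1351 hours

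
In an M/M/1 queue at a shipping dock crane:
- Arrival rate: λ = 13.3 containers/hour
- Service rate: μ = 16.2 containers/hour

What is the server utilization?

Server utilization: ρ = λ/μ
ρ = 13.3/16.2 = 0.8210
The server is busy 82.10% of the time.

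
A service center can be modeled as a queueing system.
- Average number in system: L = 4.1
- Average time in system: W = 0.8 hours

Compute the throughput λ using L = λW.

Little's Law: L = λW, so λ = L/W
λ = 4.1/0.8 = 5.1250 customers/hour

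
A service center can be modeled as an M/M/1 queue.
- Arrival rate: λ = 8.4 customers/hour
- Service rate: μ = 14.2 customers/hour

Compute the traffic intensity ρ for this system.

Server utilization: ρ = λ/μ
ρ = 8.4/14.2 = 0.5915
The server is busy 59.15% of the time.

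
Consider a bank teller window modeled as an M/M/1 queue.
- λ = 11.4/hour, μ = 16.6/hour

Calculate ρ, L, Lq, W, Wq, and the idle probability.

Step 1: ρ = λ/μ = 11.4/16.6 = 0.6867
Step 2: L = λ/(μ-λ) = 11.4/5.20 = 2.1923
Step 3: Lq = λ²/(μ(μ-λ)) = 129.96/(16.6×5.20) = 1.5056
Step 4: W = 1/(μ-λ) = 1/5.20 = 0.19231
Step 5: Wq = λ/(μ(μ-λ)) = 11.4/(16.6×5.20) = 0.1321
Step 6: P(0) = 1-ρ = 0.3133
Verify: L = λW = 11.4×0.19231 = 2.1923 ✔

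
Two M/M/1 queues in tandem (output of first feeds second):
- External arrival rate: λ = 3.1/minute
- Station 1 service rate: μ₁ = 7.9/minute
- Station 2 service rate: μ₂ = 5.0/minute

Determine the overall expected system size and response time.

By Jackson's theorem, each station behaves as independent M/M/1.
Station 1: ρ₁ = 3.1/7.9 = 0.3924, L₁ = ρ₁/(1-ρ₁) = λ/(μ₁-λ) = 3.1/4.80 = 0.6458
Station 2: ρ₂ = 3.1/5.0 = 0.6200, L₂ = ρ₂/(1-ρ₂) = λ/(μ₂-λ) = 3.1/1.90 = 1.6316
Total: L = L₁ + L₂ = 0.6458 + 1.6316 = 2.2774
W = L/λ = 2.2774/3.1 = 0.7346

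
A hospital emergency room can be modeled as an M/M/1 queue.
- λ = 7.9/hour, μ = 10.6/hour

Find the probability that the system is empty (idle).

ρ = λ/μ = 7.9/10.6 = 0.7453
P(0) = 1 - ρ = 1 - 0.7453 = 0.2547
The server is idle 25.47% of the time.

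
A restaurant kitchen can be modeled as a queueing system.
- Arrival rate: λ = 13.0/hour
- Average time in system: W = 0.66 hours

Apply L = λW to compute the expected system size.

Little's Law: L = λW
L = 13.0 × 0.66 = 8.5800 orders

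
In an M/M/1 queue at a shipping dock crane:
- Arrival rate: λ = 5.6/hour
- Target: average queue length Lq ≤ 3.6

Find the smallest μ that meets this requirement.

For M/M/1: Lq = λ²/(μ(μ-λ))
Need Lq ≤ 3.6, i.e. μ(μ-λ) ≥ λ²/3.6
μ² - 5.6μ - 31.36/3.6 ≥ 0  →  μ² - 5.6μ - 8.7111 ≥ 0
Quadratic formula (positive root): μ = [λ + √(λ² + 4×8.7111)]/2
Discriminant: 31.36 + 4×8.7111 = 66.2044, √66.2044 = 8.1366
μ ≥ (5.6 + 8.1366)/2 = 6.8683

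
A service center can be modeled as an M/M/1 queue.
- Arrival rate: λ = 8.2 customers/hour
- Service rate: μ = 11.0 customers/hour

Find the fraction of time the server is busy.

Server utilization: ρ = λ/μ
ρ = 8.2/11.0 = 0.7455
The server is busy 74.55% of the time.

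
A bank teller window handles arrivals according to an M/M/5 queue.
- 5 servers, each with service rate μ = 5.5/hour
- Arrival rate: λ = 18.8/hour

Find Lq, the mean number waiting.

Traffic intensity: ρ = λ/(cμ) = 18.8/(5×5.5) = 0.6836
Since ρ = 0.6836 < 1, system is stable.
Offered load a = λ/μ = cρ = 18.8/5.5 = 3.4182
P₀ = [ Σₙ₌₀^4 aⁿ/n! + a^5/(5!(1-ρ)) ]⁻¹
Σ = a^0/0! + a^1/1! + a^2/2! + a^3/3! + a^4/4! = 1.0000 + 3.4182 + 5.8420 + 6.6563 + 5.6881 = 22.6046
a^5/(5!(1-ρ)) = 466.6334/(120 × 0.316364) = 12.2916
P₀ = 1/(22.6046 + 12.2916) = 0.02866
Lq = P₀·a^5·ρ / (5!(1-ρ)²) = 0.02866 × 466.6334 × 0.6836 / (120 × 0.1001) = 0.7611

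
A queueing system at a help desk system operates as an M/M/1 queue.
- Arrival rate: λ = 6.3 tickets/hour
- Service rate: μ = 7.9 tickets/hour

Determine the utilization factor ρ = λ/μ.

Server utilization: ρ = λ/μ
ρ = 6.3/7.9 = 0.7975
The server is busy 79.75% of the time.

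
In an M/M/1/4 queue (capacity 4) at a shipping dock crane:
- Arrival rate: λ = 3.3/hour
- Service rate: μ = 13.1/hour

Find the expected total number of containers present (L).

ρ = λ/μ = 3.3/13.1 = 0.251908
P₀ = (1-ρ)/(1-ρ^(K+1)) = (1-0.251908)/(1-0.251908^5) = 0.748092/0.998986 = 0.7489
P_K = P₀×ρ^K = 0.7489 × 0.251908^4 = 0.7489 × 0.004027 = 0.003016
L = ρ[1 - (K+1)ρ^K + Kρ^(K+1)] / [(1-ρ)(1-ρ^(K+1))]
L = 0.251908 × (1 - 5×0.004027 + 4×0.001014) / ((1 - 0.251908) × (1 - 0.001014)) = 0.3317 containers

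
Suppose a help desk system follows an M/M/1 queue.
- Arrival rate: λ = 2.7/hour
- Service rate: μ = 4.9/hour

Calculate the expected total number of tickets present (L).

ρ = λ/μ = 2.7/4.9 = 0.5510
For M/M/1: L = λ/(μ-λ)
L = 2.7/(4.9-2.7) = 2.7/2.20
L = 1.2273 tickets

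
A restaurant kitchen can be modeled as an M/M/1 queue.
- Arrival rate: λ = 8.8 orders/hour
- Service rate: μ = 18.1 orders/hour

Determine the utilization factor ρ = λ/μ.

Server utilization: ρ = λ/μ
ρ = 8.8/18.1 = 0.4862
The server is busy 48.62% of the time.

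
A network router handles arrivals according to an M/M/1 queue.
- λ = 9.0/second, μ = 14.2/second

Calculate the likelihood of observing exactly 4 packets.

ρ = λ/μ = 9.0/14.2 = 0.6338
P(n) = (1-ρ)ρⁿ
P(4) = (1-0.6338) × 0.6338^4
P(4) = 0.36620 × 0.16136
P(4) = 0.05909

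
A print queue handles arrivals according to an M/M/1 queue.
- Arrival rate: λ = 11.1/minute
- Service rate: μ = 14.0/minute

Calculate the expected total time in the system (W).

First, compute utilization: ρ = λ/μ = 11.1/14.0 = 0.7929
For M/M/1: W = 1/(μ-λ)
W = 1/(14.0-11.1) = 1/2.90
W = 0.3448 minutes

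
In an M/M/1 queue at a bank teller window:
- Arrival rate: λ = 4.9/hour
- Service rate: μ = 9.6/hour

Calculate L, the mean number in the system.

ρ = λ/μ = 4.9/9.6 = 0.5104
For M/M/1: L = λ/(μ-λ)
L = 4.9/(9.6-4.9) = 4.9/4.70
L = 1.0426 transactions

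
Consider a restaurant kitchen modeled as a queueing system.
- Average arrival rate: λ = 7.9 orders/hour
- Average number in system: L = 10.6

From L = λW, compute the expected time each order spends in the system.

Little's Law: L = λW, so W = L/λ
W = 10.6/7.9 = 1.3418 hours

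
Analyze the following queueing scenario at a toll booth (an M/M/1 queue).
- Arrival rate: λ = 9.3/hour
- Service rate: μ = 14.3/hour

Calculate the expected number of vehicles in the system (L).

ρ = λ/μ = 9.3/14.3 = 0.6503
For M/M/1: L = λ/(μ-λ)
L = 9.3/(14.3-9.3) = 9.3/5.00
L = 1.8600 vehicles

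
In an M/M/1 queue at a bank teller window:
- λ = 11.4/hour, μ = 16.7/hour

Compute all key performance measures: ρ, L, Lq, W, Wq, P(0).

Step 1: ρ = λ/μ = 11.4/16.7 = 0.6826
Step 2: L = λ/(μ-λ) = 11.4/5.30 = 2.1509
Step 3: Lq = λ²/(μ(μ-λ)) = 129.96/(16.7×5.30) = 1.4683
Step 4: W = 1/(μ-λ) = 1/5.30 = 0.188679
Step 5: Wq = λ/(μ(μ-λ)) = 11.4/(16.7×5.30) = 0.1288
Step 6: P(0) = 1-ρ = 0.3174
Verify: L = λW = 11.4×0.188679 = 2.1509 ✔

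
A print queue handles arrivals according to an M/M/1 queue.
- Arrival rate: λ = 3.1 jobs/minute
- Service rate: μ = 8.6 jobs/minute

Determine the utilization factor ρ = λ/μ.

Server utilization: ρ = λ/μ
ρ = 3.1/8.6 = 0.3605
The server is busy 36.05% of the time.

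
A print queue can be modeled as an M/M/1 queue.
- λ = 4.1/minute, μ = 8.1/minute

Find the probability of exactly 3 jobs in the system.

ρ = λ/μ = 4.1/8.1 = 0.50617
P(n) = (1-ρ)ρⁿ
P(3) = (1-0.50617) × 0.50617^3
P(3) = 0.49383 × 0.12968
P(3) = 0.06404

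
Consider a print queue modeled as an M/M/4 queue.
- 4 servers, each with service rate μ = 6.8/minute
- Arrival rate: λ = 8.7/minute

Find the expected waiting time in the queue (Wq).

Traffic intensity: ρ = λ/(cμ) = 8.7/(4×6.8) = 0.3199
Since ρ = 0.3199 < 1, system is stable.
Offered load a = λ/μ = cρ = 8.7/6.8 = 1.2794
P₀ = [ Σₙ₌₀^3 aⁿ/n! + a^4/(4!(1-ρ)) ]⁻¹
Σ = a^0/0! + a^1/1! + a^2/2! + a^3/3! = 1.0000 + 1.2794 + 0.81845 + 0.34904 = 3.4469
a^4/(4!(1-ρ)) = 2.6794/(24 × 0.68015) = 0.1641
P₀ = 1/(3.4469 + 0.1641) = 0.2769
Lq = P₀·a^4·ρ / (4!(1-ρ)²) = 0.2769 × 2.6794 × 0.3199 / (24 × 0.4626) = 0.02138
Wq = Lq/λ = 0.02138/8.7 = 0.002457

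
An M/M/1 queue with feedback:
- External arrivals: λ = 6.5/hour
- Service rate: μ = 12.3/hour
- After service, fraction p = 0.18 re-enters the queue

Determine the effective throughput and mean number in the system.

Effective arrival rate: λ_eff = λ/(1-p) = 6.5/(1-0.18) = 6.5/0.82 = 7.9268
ρ = λ_eff/μ = 7.9268/12.3 = 0.64446
L = ρ/(1-ρ) = 0.64446/(1-0.64446) = 1.8126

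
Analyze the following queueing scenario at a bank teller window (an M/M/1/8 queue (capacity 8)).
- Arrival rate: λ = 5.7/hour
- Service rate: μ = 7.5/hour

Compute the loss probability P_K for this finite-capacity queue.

ρ = λ/μ = 5.7/7.5 = 0.7600
P₀ = (1-ρ)/(1-ρ^(K+1)) = (1-0.7600)/(1-0.7600^9) = 0.2400/0.9154 = 0.2622
P_K = P₀×ρ^K = 0.2622 × 0.7600^8 = 0.2622 × 0.1113 = 0.02918
Blocking probability = 2.92%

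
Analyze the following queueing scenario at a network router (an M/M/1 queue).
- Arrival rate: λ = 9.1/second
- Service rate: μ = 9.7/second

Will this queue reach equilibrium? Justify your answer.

Stability requires ρ = λ/(cμ) < 1
ρ = 9.1/(1 × 9.7) = 9.1/9.70 = 0.9381
Since 0.9381 < 1, the system is STABLE.
The server is busy 93.81% of the time.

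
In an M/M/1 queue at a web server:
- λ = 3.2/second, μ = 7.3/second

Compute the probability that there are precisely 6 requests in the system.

ρ = λ/μ = 3.2/7.3 = 0.43836
P(n) = (1-ρ)ρⁿ
P(6) = (1-0.43836) × 0.43836^6
P(6) = 0.5616 × 0.007096
P(6) = 0.003985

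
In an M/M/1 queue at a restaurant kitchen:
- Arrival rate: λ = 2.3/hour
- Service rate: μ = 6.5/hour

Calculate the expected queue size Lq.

ρ = λ/μ = 2.3/6.5 = 0.3538
For M/M/1: Lq = λ²/(μ(μ-λ))
Lq = 5.29/(6.5 × 4.20)
Lq = 0.1938 orders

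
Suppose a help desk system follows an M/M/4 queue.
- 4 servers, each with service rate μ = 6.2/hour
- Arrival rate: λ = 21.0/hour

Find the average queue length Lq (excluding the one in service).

Traffic intensity: ρ = λ/(cμ) = 21.0/(4×6.2) = 0.8468
Since ρ = 0.8468 < 1, system is stable.
Offered load a = λ/μ = cρ = 21.0/6.2 = 3.3871
P₀ = [ Σₙ₌₀^3 aⁿ/n! + a^4/(4!(1-ρ)) ]⁻¹
Σ = a^0/0! + a^1/1! + a^2/2! + a^3/3! = 1.0000 + 3.3871 + 5.7362 + 6.4764 = 16.5997
a^4/(4!(1-ρ)) = 131.6165/(24 × 0.1532258) = 35.7905
P₀ = 1/(16.5997 + 35.7905) = 0.01909
Lq = P₀·a^4·ρ / (4!(1-ρ)²) = 0.0190876 × 131.6165 × 0.846774 / (24 × 0.0234781) = 3.7753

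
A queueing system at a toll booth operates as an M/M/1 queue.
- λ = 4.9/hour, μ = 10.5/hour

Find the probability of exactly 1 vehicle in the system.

ρ = λ/μ = 4.9/10.5 = 0.4667
P(n) = (1-ρ)ρⁿ
P(1) = (1-0.4667) × 0.4667^1
P(1) = 0.5333 × 0.4667
P(1) = 0.2489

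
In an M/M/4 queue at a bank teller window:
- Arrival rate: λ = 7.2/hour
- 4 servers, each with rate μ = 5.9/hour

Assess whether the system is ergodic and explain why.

Stability requires ρ = λ/(cμ) < 1
ρ = 7.2/(4 × 5.9) = 7.2/23.60 = 0.3051
Since 0.3051 < 1, the system is STABLE.
The servers are busy 30.51% of the time.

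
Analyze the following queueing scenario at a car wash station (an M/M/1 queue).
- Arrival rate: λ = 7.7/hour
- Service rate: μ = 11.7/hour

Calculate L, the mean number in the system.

ρ = λ/μ = 7.7/11.7 = 0.6581
For M/M/1: L = λ/(μ-λ)
L = 7.7/(11.7-7.7) = 7.7/4.00
L = 1.9250 cars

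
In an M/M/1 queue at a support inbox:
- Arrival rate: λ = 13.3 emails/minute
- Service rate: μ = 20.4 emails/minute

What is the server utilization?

Server utilization: ρ = λ/μ
ρ = 13.3/20.4 = 0.6520
The server is busy 65.20% of the time.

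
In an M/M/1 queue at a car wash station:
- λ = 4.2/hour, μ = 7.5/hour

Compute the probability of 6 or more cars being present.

ρ = λ/μ = 4.2/7.5 = 0.5600
P(N ≥ n) = ρⁿ
P(N ≥ 6) = 0.5600^6
P(N ≥ 6) = 0.03084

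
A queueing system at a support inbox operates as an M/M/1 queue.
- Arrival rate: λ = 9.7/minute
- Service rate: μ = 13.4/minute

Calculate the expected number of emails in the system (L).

ρ = λ/μ = 9.7/13.4 = 0.7239
For M/M/1: L = λ/(μ-λ)
L = 9.7/(13.4-9.7) = 9.7/3.70
L = 2.6216 emails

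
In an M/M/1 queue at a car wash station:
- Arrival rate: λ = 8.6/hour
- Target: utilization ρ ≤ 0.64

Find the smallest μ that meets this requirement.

ρ = λ/μ, so μ = λ/ρ
μ ≥ 8.6/0.64 = 13.4375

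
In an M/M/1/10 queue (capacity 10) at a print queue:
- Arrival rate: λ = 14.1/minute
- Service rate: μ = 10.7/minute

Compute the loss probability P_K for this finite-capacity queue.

ρ = λ/μ = 14.1/10.7 = 1.31776
P₀ = (1-ρ)/(1-ρ^(K+1)) = (1-1.31776)/(1-1.31776^11) = -0.31776/-19.8065 = 0.01604
P_K = P₀×ρ^K = 0.01604 × 1.31776^10 = 0.01604 × 15.7893 = 0.2533
Blocking probability = 25.33%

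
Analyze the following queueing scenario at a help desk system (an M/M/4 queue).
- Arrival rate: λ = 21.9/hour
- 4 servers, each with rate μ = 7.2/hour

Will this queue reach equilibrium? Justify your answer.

Stability requires ρ = λ/(cμ) < 1
ρ = 21.9/(4 × 7.2) = 21.9/28.80 = 0.7604
Since 0.7604 < 1, the system is STABLE.
The servers are busy 76.04% of the time.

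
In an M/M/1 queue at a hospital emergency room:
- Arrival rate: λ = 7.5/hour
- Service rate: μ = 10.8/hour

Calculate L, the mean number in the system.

ρ = λ/μ = 7.5/10.8 = 0.6944
For M/M/1: L = λ/(μ-λ)
L = 7.5/(10.8-7.5) = 7.5/3.30
L = 2.2727 patients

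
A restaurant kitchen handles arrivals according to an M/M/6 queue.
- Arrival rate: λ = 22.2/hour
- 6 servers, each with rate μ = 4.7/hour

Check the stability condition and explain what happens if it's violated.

Stability requires ρ = λ/(cμ) < 1
ρ = 22.2/(6 × 4.7) = 22.2/28.20 = 0.7872
Since 0.7872 < 1, the system is STABLE.
The servers are busy 78.72% of the time.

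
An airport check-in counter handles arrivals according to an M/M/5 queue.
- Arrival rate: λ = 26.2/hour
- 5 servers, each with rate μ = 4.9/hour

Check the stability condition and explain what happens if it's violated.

Stability requires ρ = λ/(cμ) < 1
ρ = 26.2/(5 × 4.9) = 26.2/24.50 = 1.0694
Since 1.0694 ≥ 1, the system is UNSTABLE.
Need c > λ/μ = 26.2/4.9 = 5.35.
Minimum servers needed: c = 6.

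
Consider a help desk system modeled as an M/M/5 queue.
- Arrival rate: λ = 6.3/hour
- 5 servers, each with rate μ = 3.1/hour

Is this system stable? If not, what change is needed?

Stability requires ρ = λ/(cμ) < 1
ρ = 6.3/(5 × 3.1) = 6.3/15.50 = 0.4065
Since 0.4065 < 1, the system is STABLE.
The servers are busy 40.65% of the time.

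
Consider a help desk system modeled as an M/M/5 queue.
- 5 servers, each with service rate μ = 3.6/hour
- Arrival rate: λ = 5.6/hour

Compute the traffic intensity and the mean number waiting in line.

Traffic intensity: ρ = λ/(cμ) = 5.6/(5×3.6) = 0.3111
Since ρ = 0.3111 < 1, system is stable.
Offered load a = λ/μ = cρ = 5.6/3.6 = 1.5556
P₀ = [ Σₙ₌₀^4 aⁿ/n! + a^5/(5!(1-ρ)) ]⁻¹
Σ = a^0/0! + a^1/1! + a^2/2! + a^3/3! + a^4/4! = 1.000000 + 1.555556 + 1.209877 + 0.6273434 + 0.2439669 = 4.6367
a^5/(5!(1-ρ)) = 9.1081/(120 × 0.6889) = 0.1102
P₀ = 1/(4.6367 + 0.1102) = 0.2107
Lq = P₀·a^5·ρ / (5!(1-ρ)²) = 0.2107 × 9.1081 × 0.3111 / (120 × 0.4746) = 0.01048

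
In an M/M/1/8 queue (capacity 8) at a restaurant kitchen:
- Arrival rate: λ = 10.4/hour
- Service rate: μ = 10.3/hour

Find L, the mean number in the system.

ρ = λ/μ = 10.4/10.3 = 1.00971
P₀ = (1-ρ)/(1-ρ^(K+1)) = (1-1.00971)/(1-1.00971^9) = -0.009710/-0.09086 = 0.1069
P_K = P₀×ρ^K = 0.1069 × 1.00971^8 = 0.1069 × 1.0804 = 0.1155
L = ρ[1 - (K+1)ρ^K + Kρ^(K+1)] / [(1-ρ)(1-ρ^(K+1))]
L = 1.00971 × (1 - 9×1.08037185 + 8×1.09086226) / ((1 - 1.00971) × (1 - 1.09086226)) = 4.0644 orders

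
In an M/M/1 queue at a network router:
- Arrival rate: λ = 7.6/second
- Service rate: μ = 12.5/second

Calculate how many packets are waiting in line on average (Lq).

ρ = λ/μ = 7.6/12.5 = 0.6080
For M/M/1: Lq = λ²/(μ(μ-λ))
Lq = 57.76/(12.5 × 4.90)
Lq = 0.9430 packets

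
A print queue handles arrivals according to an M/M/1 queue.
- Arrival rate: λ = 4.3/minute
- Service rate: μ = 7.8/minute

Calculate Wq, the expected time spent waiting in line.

First, compute utilization: ρ = λ/μ = 4.3/7.8 = 0.5513
For M/M/1: Wq = λ/(μ(μ-λ))
Wq = 4.3/(7.8 × (7.8-4.3))
Wq = 4.3/(7.8 × 3.50)
Wq = 0.1575 minutes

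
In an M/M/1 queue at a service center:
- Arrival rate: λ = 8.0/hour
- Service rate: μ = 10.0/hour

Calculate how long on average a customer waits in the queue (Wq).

First, compute utilization: ρ = λ/μ = 8.0/10.0 = 0.8000
For M/M/1: Wq = λ/(μ(μ-λ))
Wq = 8.0/(10.0 × (10.0-8.0))
Wq = 8.0/(10.0 × 2.00)
Wq = 0.4000 hours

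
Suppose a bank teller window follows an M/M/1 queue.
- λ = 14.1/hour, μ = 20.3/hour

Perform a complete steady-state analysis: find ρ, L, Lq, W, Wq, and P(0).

Step 1: ρ = λ/μ = 14.1/20.3 = 0.6946
Step 2: L = λ/(μ-λ) = 14.1/6.20 = 2.2742
Step 3: Lq = λ²/(μ(μ-λ)) = 198.81/(20.3×6.20) = 1.5796
Step 4: W = 1/(μ-λ) = 1/6.20 = 0.16129
Step 5: Wq = λ/(μ(μ-λ)) = 14.1/(20.3×6.20) = 0.1120
Step 6: P(0) = 1-ρ = 0.3054
Verify: L = λW = 14.1×0.16129 = 2.2742 ✔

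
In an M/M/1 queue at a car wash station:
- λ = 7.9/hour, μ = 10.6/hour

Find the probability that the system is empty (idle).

ρ = λ/μ = 7.9/10.6 = 0.7453
P(0) = 1 - ρ = 1 - 0.7453 = 0.2547
The server is idle 25.47% of the time.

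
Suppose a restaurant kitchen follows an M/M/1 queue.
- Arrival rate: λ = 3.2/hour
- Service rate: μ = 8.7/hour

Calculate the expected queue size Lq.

ρ = λ/μ = 3.2/8.7 = 0.3678
For M/M/1: Lq = λ²/(μ(μ-λ))
Lq = 10.24/(8.7 × 5.50)
Lq = 0.2140 orders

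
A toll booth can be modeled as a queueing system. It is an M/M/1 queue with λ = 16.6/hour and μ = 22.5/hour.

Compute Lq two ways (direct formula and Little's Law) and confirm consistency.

Method 1 (direct): Lq = λ²/(μ(μ-λ)) = 275.56/(22.5 × 5.90) = 2.0758

Method 2 (Little's Law):
W = 1/(μ-λ) = 1/5.90 = 0.16949
Wq = W - 1/μ = 0.16949 - 0.044444 = 0.12505
Lq = λWq = 16.6 × 0.12505 = 2.0758 ✔ (matches Method 1)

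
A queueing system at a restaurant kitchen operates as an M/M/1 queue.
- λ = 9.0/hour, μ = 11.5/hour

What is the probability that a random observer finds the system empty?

ρ = λ/μ = 9.0/11.5 = 0.7826
P(0) = 1 - ρ = 1 - 0.7826 = 0.2174
The server is idle 21.74% of the time.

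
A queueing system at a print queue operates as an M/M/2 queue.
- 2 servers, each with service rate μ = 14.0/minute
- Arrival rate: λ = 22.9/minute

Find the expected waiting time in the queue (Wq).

Traffic intensity: ρ = λ/(cμ) = 22.9/(2×14.0) = 0.8179
Since ρ = 0.8179 < 1, system is stable.
Offered load a = λ/μ = cρ = 22.9/14.0 = 1.6357
P₀ = [ Σₙ₌₀^1 aⁿ/n! + a^2/(2!(1-ρ)) ]⁻¹
Σ = a^0/0! + a^1/1! = 1.0000 + 1.6357 = 2.6357
a^2/(2!(1-ρ)) = 2.67556/(2 × 0.182143) = 7.3447
P₀ = 1/(2.6357 + 7.3447) = 0.1002
Lq = P₀·a^2·ρ / (2!(1-ρ)²) = 0.100196 × 2.67556 × 0.817857 / (2 × 0.0331760) = 3.3044
Wq = Lq/λ = 3.3044/22.9 = 0.1443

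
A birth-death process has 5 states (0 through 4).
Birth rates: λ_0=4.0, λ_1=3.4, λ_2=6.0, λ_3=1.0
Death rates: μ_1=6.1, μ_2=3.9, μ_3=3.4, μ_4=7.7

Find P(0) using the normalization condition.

Ratios P(n)/P(0) = (λ₀···λₙ₋₁)/(μ₁···μₙ):
P(1)/P(0) = (4.0)/(6.1) = 0.655738
P(2)/P(0) = (4.0×3.4)/(6.1×3.9) = 0.571669
P(3)/P(0) = (4.0×3.4×6.0)/(6.1×3.9×3.4) = 1.00883
P(4)/P(0) = (4.0×3.4×6.0×1.0)/(6.1×3.9×3.4×7.7) = 0.131017

Normalization: ∑ P(n) = 1
P(0) × (1.00000 + 0.655738 + 0.571669 + 1.00883 + 0.131017) = 1
P(0) × 3.3673 = 1
P(0) = 1/3.3673 = 0.2970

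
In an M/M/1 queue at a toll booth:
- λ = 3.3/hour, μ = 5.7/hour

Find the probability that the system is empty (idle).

ρ = λ/μ = 3.3/5.7 = 0.5789
P(0) = 1 - ρ = 1 - 0.5789 = 0.4211
The server is idle 42.11% of the time.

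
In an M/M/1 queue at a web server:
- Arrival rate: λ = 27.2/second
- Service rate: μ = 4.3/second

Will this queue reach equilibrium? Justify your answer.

Stability requires ρ = λ/(cμ) < 1
ρ = 27.2/(1 × 4.3) = 27.2/4.30 = 6.3256
Since 6.3256 ≥ 1, the system is UNSTABLE.
Queue grows without bound. Need μ > λ = 27.2.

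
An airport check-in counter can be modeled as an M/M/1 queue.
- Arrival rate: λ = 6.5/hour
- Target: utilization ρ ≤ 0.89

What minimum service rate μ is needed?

ρ = λ/μ, so μ = λ/ρ
μ ≥ 6.5/0.89 = 7.3034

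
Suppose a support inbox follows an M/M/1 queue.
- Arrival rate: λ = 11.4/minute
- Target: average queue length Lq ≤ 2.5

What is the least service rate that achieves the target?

For M/M/1: Lq = λ²/(μ(μ-λ))
Need Lq ≤ 2.5, i.e. μ(μ-λ) ≥ λ²/2.5
μ² - 11.4μ - 129.96/2.5 ≥ 0  →  μ² - 11.4μ - 51.9840 ≥ 0
Quadratic formula (positive root): μ = [λ + √(λ² + 4×51.9840)]/2
Discriminant: 129.96 + 4×51.9840 = 337.8960, √337.8960 = 18.3819
μ ≥ (11.4 + 18.3819)/2 = 14.8910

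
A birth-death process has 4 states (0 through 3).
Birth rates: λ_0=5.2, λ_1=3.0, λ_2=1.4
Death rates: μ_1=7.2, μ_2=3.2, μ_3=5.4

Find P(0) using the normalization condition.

Ratios P(n)/P(0) = (λ₀···λₙ₋₁)/(μ₁···μₙ):
P(1)/P(0) = (5.2)/(7.2) = 0.7222
P(2)/P(0) = (5.2×3.0)/(7.2×3.2) = 0.6771
P(3)/P(0) = (5.2×3.0×1.4)/(7.2×3.2×5.4) = 0.1755

Normalization: ∑ P(n) = 1
P(0) × (1.0000 + 0.7222 + 0.6771 + 0.1755) = 1
P(0) × 2.5748 = 1
P(0) = 1/2.5748 = 0.3884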